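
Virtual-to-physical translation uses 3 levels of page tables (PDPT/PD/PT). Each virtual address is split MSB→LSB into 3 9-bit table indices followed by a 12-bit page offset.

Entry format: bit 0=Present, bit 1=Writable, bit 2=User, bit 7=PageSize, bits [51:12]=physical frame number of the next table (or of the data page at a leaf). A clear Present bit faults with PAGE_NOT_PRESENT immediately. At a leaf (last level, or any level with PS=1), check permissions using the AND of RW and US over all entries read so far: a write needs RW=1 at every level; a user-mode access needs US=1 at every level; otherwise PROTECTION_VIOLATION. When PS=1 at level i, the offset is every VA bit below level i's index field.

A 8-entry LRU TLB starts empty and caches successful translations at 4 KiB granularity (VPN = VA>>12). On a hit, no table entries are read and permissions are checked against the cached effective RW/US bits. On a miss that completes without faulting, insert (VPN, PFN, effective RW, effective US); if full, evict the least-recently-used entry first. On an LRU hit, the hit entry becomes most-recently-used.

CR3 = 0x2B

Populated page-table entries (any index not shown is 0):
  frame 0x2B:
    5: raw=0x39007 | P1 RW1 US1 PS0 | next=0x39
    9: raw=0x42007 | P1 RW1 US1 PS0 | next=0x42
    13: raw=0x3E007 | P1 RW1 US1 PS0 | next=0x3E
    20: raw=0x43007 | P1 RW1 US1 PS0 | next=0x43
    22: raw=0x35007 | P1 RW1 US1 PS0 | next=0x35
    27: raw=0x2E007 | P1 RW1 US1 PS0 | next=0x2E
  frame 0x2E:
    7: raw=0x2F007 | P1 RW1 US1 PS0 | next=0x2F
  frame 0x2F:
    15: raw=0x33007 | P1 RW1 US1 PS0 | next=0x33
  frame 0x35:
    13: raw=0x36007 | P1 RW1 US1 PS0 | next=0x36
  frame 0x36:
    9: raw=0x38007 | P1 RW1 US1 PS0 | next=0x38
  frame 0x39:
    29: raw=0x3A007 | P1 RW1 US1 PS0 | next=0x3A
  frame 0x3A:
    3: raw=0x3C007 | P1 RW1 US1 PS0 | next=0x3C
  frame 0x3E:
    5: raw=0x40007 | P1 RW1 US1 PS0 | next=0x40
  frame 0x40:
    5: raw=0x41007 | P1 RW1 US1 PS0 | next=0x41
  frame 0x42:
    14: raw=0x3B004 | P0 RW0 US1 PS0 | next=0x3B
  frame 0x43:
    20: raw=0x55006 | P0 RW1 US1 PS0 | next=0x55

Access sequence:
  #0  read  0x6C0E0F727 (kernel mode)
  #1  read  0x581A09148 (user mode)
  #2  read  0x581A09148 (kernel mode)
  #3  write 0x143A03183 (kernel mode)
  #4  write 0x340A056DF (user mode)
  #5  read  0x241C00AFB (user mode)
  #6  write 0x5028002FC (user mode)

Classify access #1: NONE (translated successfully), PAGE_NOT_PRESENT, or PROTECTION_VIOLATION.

Walk each access:
#0 VA=0x6C0E0F727 (r,kernel):
  [0] read 0x2B idx=27: raw=0x2E007 flags P=1 W=1 U=1 S=0
  [1] read 0x2E idx=7: raw=0x2F007 flags P=1 W=1 U=1 S=0
  [2] read 0x2F idx=15: raw=0x33007 flags P=1 W=1 U=1 S=0
  ⇒ phys 0x33727  [3 reads]
#1 VA=0x581A09148 (r,user):
  [0] read 0x2B idx=22: raw=0x35007 flags P=1 W=1 U=1 S=0
  [1] read 0x35 idx=13: raw=0x36007 flags P=1 W=1 U=1 S=0
  [2] read 0x36 idx=9: raw=0x38007 flags P=1 W=1 U=1 S=0
  ⇒ phys 0x38148  [3 reads]
#2 VA=0x581A09148 (r,kernel):
  TLB hit vpn=0x581A09 → PA=0x38148
#3 VA=0x143A03183 (w,kernel):
  [0] read 0x2B idx=5: raw=0x39007 flags P=1 W=1 U=1 S=0
  [1] read 0x39 idx=29: raw=0x3A007 flags P=1 W=1 U=1 S=0
  [2] read 0x3A idx=3: raw=0x3C007 flags P=1 W=1 U=1 S=0
  ⇒ phys 0x3C183  [3 reads]
#4 VA=0x340A056DF (w,user):
  [0] read 0x2B idx=13: raw=0x3E007 flags P=1 W=1 U=1 S=0
  [1] read 0x3E idx=5: raw=0x40007 flags P=1 W=1 U=1 S=0
  [2] read 0x40 idx=5: raw=0x41007 flags P=1 W=1 U=1 S=0
  ⇒ phys 0x416DF  [3 reads]
#5 VA=0x241C00AFB (r,user):
  [0] read 0x2B idx=9: raw=0x42007 flags P=1 W=1 U=1 S=0
  [1] read 0x42 idx=14: raw=0x3B004 flags P=0 W=0 U=1 S=0
  ⇒ fault: PAGE_NOT_PRESENT  — 2 lookups
#6 VA=0x5028002FC (w,user):
  [0] read 0x2B idx=20: raw=0x43007 flags P=1 W=1 U=1 S=0
  [1] read 0x43 idx=20: raw=0x55006 flags P=0 W=1 U=1 S=0
  ⇒ fault: PAGE_NOT_PRESENT  — 2 lookups

Access #1 fault: NONE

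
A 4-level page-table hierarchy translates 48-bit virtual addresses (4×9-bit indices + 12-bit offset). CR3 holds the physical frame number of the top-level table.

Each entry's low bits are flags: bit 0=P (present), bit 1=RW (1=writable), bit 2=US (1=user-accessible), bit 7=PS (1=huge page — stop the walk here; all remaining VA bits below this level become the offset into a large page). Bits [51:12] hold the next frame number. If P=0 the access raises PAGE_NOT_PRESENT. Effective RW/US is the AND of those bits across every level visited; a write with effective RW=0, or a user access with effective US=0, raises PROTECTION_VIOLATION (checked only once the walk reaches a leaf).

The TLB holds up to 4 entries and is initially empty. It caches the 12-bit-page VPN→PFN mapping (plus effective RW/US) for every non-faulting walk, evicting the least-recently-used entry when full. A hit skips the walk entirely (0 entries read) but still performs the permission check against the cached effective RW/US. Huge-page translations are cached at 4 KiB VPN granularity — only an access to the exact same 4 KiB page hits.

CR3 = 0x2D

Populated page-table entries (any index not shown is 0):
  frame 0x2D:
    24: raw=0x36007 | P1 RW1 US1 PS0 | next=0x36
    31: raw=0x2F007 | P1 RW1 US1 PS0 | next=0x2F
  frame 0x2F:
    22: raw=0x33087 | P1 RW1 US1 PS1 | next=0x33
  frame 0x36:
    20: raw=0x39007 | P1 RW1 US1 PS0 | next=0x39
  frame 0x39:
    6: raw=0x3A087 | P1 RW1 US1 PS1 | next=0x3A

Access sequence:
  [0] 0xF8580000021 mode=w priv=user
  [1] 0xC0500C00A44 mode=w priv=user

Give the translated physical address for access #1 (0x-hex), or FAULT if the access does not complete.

Per-access translation:
#0 VA=0xF8580000021 (w,user):
  lvl0: tbl 0x2D, slot 31 ⇒ 0x2F007 (P1/RW1/US1/PS0)
  lvl1: tbl 0x2F, slot 22 ⇒ 0x33087 (P1/RW1/US1/PS1)
  ✓ 0x33021 (huge @L1)  — 2 lookups
#1 VA=0xC0500C00A44 (w,user):
  lvl0: tbl 0x2D, slot 24 ⇒ 0x36007 (P1/RW1/US1/PS0)
  lvl1: tbl 0x36, slot 20 ⇒ 0x39007 (P1/RW1/US1/PS0)
  lvl2: tbl 0x39, slot 6 ⇒ 0x3A087 (P1/RW1/US1/PS1)
  ✓ 0x3AA44 (huge @L2)  — 3 lookups

Access #1 PA: 0x3AA44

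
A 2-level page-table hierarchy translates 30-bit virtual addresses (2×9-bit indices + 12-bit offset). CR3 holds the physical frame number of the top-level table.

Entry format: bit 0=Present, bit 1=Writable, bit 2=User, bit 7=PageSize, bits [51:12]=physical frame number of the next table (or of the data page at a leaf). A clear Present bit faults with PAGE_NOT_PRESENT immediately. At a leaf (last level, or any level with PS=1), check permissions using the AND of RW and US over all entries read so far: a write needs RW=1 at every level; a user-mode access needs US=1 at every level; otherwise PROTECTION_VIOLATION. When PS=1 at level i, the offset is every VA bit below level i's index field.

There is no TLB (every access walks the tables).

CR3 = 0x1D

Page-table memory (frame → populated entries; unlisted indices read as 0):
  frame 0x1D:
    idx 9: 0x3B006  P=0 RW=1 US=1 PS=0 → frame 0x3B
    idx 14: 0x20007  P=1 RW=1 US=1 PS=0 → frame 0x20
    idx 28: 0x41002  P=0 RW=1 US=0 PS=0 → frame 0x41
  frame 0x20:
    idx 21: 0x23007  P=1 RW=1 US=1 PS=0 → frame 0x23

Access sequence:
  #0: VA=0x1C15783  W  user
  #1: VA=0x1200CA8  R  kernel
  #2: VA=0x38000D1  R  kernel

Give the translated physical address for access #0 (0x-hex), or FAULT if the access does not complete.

Walk each access:
#0 VA=0x1C15783 (w,user):
  [0] read 0x1D idx=14: raw=0x20007 flags P=1 W=1 U=1 S=0
  [1] read 0x20 idx=21: raw=0x23007 flags P=1 W=1 U=1 S=0
  ⇒ phys 0x23783  [2 reads]
#1 VA=0x1200CA8 (r,kernel):
  [0] read 0x1D idx=9: raw=0x3B006 flags P=0 W=1 U=1 S=0
  → PAGE_NOT_PRESENT  (1 entries read)
#2 VA=0x38000D1 (r,kernel):
  [0] read 0x1D idx=28: raw=0x41002 flags P=0 W=1 U=0 S=0
  → PAGE_NOT_PRESENT  (1 entries read)

Access #0 PA: 0x23783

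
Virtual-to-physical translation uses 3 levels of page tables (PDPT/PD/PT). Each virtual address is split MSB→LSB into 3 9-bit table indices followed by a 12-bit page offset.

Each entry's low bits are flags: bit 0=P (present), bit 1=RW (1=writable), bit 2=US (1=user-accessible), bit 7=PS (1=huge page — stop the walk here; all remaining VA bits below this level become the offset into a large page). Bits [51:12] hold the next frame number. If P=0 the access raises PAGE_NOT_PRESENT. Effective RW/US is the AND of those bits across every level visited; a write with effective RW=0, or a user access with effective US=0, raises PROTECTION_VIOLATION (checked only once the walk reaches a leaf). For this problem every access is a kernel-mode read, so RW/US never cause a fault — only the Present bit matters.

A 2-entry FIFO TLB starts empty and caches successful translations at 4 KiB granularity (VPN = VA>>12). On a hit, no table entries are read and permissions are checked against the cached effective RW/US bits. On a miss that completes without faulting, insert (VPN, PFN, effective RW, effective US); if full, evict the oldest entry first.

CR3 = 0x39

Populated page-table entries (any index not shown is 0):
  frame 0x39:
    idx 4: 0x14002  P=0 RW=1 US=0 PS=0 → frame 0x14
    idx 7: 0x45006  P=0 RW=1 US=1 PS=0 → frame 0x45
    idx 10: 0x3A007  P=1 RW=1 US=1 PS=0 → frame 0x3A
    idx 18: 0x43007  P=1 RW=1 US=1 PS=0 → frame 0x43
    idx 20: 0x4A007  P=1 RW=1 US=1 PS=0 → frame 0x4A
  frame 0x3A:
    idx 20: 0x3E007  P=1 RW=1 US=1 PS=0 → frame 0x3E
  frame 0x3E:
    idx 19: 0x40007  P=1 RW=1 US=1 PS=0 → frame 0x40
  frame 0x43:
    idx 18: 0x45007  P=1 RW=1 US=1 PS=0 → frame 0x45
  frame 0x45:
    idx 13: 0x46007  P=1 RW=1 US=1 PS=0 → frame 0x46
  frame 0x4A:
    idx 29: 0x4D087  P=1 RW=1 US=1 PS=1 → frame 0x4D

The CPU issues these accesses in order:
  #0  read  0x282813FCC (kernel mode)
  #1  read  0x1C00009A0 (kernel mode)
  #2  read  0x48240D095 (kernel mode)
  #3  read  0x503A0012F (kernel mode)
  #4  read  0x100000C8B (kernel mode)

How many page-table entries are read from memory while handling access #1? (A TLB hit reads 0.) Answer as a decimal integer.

Trace:
#0 VA=0x282813FCC (r,kernel):
  lvl0: tbl 0x39, slot 10 ⇒ 0x3A007 (P1/RW1/US1/PS0)
  lvl1: tbl 0x3A, slot 20 ⇒ 0x3E007 (P1/RW1/US1/PS0)
  lvl2: tbl 0x3E, slot 19 ⇒ 0x40007 (P1/RW1/US1/PS0)
  ⇒ phys 0x40FCC  [3 reads]
#1 VA=0x1C00009A0 (r,kernel):
  lvl0: tbl 0x39, slot 7 ⇒ 0x45006 (P0/RW1/US1/PS0)
  → PAGE_NOT_PRESENT  (1 entries read)
#2 VA=0x48240D095 (r,kernel):
  lvl0: tbl 0x39, slot 18 ⇒ 0x43007 (P1/RW1/US1/PS0)
  lvl1: tbl 0x43, slot 18 ⇒ 0x45007 (P1/RW1/US1/PS0)
  lvl2: tbl 0x45, slot 13 ⇒ 0x46007 (P1/RW1/US1/PS0)
  ⇒ phys 0x46095  [3 reads]
#3 VA=0x503A0012F (r,kernel):
  lvl0: tbl 0x39, slot 20 ⇒ 0x4A007 (P1/RW1/US1/PS0)
  lvl1: tbl 0x4A, slot 29 ⇒ 0x4D087 (P1/RW1/US1/PS1)
  ⇒ phys 0x4D12F (huge @L1)  [2 reads]
#4 VA=0x100000C8B (r,kernel):
  lvl0: tbl 0x39, slot 4 ⇒ 0x14002 (P0/RW1/US0/PS0)
  → PAGE_NOT_PRESENT  (1 entries read)

Entries read for #1: 1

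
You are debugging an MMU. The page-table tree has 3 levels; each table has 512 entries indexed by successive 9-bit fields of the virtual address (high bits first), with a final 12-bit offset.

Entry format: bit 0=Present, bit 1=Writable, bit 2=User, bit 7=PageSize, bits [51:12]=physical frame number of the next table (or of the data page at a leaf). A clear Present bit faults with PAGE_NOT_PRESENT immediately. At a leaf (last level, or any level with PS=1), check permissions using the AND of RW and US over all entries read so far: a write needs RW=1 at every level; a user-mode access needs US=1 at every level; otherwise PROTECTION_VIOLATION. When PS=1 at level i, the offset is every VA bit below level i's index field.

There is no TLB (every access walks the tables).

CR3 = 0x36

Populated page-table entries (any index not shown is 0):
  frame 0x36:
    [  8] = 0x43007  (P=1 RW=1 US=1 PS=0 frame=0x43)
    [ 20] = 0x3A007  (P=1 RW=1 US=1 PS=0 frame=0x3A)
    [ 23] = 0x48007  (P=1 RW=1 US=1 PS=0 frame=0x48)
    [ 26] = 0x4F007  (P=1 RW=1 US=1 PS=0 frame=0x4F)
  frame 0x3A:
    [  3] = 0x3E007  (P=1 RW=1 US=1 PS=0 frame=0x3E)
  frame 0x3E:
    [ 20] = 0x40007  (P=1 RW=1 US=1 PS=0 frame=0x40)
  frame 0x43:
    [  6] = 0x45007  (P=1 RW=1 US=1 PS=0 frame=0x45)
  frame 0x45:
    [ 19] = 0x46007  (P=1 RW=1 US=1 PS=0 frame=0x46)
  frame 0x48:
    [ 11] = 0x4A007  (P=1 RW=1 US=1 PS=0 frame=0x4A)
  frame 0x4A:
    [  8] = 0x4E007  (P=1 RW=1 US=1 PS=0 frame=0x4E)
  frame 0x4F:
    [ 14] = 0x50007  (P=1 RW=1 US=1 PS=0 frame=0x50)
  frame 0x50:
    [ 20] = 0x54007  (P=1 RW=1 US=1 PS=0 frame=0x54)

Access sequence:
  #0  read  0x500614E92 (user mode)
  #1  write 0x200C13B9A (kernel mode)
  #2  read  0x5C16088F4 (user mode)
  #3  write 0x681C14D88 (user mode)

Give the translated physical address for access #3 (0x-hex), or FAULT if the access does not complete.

Per-access translation:
#0 VA=0x500614E92 (r,user):
  lvl0: tbl 0x36, slot 20 ⇒ 0x3A007 (P1/RW1/US1/PS0)
  lvl1: tbl 0x3A, slot 3 ⇒ 0x3E007 (P1/RW1/US1/PS0)
  lvl2: tbl 0x3E, slot 20 ⇒ 0x40007 (P1/RW1/US1/PS0)
  → PA=0x40E92  (3 entries read)
#1 VA=0x200C13B9A (w,kernel):
  lvl0: tbl 0x36, slot 8 ⇒ 0x43007 (P1/RW1/US1/PS0)
  lvl1: tbl 0x43, slot 6 ⇒ 0x45007 (P1/RW1/US1/PS0)
  lvl2: tbl 0x45, slot 19 ⇒ 0x46007 (P1/RW1/US1/PS0)
  → PA=0x46B9A  (3 entries read)
#2 VA=0x5C16088F4 (r,user):
  lvl0: tbl 0x36, slot 23 ⇒ 0x48007 (P1/RW1/US1/PS0)
  lvl1: tbl 0x48, slot 11 ⇒ 0x4A007 (P1/RW1/US1/PS0)
  lvl2: tbl 0x4A, slot 8 ⇒ 0x4E007 (P1/RW1/US1/PS0)
  → PA=0x4E8F4  (3 entries read)
#3 VA=0x681C14D88 (w,user):
  lvl0: tbl 0x36, slot 26 ⇒ 0x4F007 (P1/RW1/US1/PS0)
  lvl1: tbl 0x4F, slot 14 ⇒ 0x50007 (P1/RW1/US1/PS0)
  lvl2: tbl 0x50, slot 20 ⇒ 0x54007 (P1/RW1/US1/PS0)
  → PA=0x54D88  (3 entries read)

Access #3 PA: 0x54D88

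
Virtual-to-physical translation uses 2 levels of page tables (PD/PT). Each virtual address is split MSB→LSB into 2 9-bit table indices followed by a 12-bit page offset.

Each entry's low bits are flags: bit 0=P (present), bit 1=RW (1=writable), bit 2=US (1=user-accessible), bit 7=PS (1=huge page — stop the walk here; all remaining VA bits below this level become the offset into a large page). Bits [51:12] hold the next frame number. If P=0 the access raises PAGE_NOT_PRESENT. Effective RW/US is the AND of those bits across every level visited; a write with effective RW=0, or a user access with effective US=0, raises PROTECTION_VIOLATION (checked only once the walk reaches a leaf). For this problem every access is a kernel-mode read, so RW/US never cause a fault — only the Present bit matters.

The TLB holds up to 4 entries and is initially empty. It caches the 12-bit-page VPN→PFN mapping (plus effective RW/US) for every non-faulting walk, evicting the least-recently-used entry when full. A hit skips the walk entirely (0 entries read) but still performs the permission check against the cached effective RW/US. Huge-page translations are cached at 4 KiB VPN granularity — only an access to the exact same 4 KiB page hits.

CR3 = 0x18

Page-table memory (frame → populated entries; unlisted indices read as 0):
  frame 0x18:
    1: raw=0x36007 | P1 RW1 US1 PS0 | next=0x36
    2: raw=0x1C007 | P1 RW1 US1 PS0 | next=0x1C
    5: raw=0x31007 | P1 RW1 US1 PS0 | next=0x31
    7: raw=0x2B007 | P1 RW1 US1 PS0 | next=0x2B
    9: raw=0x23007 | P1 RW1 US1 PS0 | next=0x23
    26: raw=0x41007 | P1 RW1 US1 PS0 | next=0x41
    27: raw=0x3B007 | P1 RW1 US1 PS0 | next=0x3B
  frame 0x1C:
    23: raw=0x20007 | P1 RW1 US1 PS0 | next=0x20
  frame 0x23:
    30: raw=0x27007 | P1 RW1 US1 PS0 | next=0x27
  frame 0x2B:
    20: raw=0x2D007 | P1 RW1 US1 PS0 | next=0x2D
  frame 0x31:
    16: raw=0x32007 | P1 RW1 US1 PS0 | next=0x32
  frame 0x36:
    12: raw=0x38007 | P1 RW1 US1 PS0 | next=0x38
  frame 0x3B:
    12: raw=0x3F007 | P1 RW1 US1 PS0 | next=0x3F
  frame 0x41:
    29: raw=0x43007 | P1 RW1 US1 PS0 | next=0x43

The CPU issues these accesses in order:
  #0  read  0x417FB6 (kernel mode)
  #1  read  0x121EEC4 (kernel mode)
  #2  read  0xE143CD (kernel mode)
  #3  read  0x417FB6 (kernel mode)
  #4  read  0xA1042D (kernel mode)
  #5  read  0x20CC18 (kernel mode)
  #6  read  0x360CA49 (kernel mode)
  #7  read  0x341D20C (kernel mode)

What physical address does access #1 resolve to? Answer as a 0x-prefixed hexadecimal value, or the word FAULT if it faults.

Per-access translation:
#0 VA=0x417FB6 (r,kernel):
  [0] read 0x18 idx=2: raw=0x1C007 flags P=1 W=1 U=1 S=0
  [1] read 0x1C idx=23: raw=0x20007 flags P=1 W=1 U=1 S=0
  → PA=0x20FB6  (2 entries read)
#1 VA=0x121EEC4 (r,kernel):
  [0] read 0x18 idx=9: raw=0x23007 flags P=1 W=1 U=1 S=0
  [1] read 0x23 idx=30: raw=0x27007 flags P=1 W=1 U=1 S=0
  → PA=0x27EC4  (2 entries read)
#2 VA=0xE143CD (r,kernel):
  [0] read 0x18 idx=7: raw=0x2B007 flags P=1 W=1 U=1 S=0
  [1] read 0x2B idx=20: raw=0x2D007 flags P=1 W=1 U=1 S=0
  → PA=0x2D3CD  (2 entries read)
#3 VA=0x417FB6 (r,kernel):
  TLB hit vpn=0x417 → PA=0x20FB6
#4 VA=0xA1042D (r,kernel):
  [0] read 0x18 idx=5: raw=0x31007 flags P=1 W=1 U=1 S=0
  [1] read 0x31 idx=16: raw=0x32007 flags P=1 W=1 U=1 S=0
  → PA=0x3242D  (2 entries read)
#5 VA=0x20CC18 (r,kernel):
  [0] read 0x18 idx=1: raw=0x36007 flags P=1 W=1 U=1 S=0
  [1] read 0x36 idx=12: raw=0x38007 flags P=1 W=1 U=1 S=0
  → PA=0x38C18  (2 entries read)
#6 VA=0x360CA49 (r,kernel):
  [0] read 0x18 idx=27: raw=0x3B007 flags P=1 W=1 U=1 S=0
  [1] read 0x3B idx=12: raw=0x3F007 flags P=1 W=1 U=1 S=0
  → PA=0x3FA49  (2 entries read)
#7 VA=0x341D20C (r,kernel):
  [0] read 0x18 idx=26: raw=0x41007 flags P=1 W=1 U=1 S=0
  [1] read 0x41 idx=29: raw=0x43007 flags P=1 W=1 U=1 S=0
  → PA=0x4320C  (2 entries read)

Access #1 PA: 0x27EC4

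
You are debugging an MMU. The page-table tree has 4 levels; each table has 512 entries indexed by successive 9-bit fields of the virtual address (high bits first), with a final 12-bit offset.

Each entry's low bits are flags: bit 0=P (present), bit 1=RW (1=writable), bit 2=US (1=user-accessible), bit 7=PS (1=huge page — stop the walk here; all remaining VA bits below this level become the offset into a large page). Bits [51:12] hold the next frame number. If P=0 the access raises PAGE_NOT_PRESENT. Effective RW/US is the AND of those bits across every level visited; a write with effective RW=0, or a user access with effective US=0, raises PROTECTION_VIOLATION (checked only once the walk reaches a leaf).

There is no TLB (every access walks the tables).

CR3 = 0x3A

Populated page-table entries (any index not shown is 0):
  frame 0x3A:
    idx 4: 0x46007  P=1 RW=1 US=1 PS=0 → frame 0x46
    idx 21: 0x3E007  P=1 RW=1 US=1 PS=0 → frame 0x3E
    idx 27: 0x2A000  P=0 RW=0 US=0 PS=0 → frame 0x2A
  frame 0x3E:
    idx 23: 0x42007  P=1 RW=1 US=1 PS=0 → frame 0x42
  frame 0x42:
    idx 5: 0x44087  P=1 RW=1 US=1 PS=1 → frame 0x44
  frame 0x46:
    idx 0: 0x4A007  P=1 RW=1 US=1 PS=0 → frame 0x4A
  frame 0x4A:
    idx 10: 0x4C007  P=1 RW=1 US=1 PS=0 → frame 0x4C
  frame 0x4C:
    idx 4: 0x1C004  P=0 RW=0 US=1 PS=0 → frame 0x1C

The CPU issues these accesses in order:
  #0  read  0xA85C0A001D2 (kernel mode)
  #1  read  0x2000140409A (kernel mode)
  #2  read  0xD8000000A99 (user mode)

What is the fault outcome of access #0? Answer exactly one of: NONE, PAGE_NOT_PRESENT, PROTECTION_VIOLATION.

Per-access translation:
#0 VA=0xA85C0A001D2 (r,kernel):
  lvl0: tbl 0x3A, slot 21 ⇒ 0x3E007 (P1/RW1/US1/PS0)
  lvl1: tbl 0x3E, slot 23 ⇒ 0x42007 (P1/RW1/US1/PS0)
  lvl2: tbl 0x42, slot 5 ⇒ 0x44087 (P1/RW1/US1/PS1)
  → PA=0x441D2 (huge @L2)  (3 entries read)
#1 VA=0x2000140409A (r,kernel):
  lvl0: tbl 0x3A, slot 4 ⇒ 0x46007 (P1/RW1/US1/PS0)
  lvl1: tbl 0x46, slot 0 ⇒ 0x4A007 (P1/RW1/US1/PS0)
  lvl2: tbl 0x4A, slot 10 ⇒ 0x4C007 (P1/RW1/US1/PS0)
  lvl3: tbl 0x4C, slot 4 ⇒ 0x1C004 (P0/RW0/US1/PS0)
  → PAGE_NOT_PRESENT  (4 entries read)
#2 VA=0xD8000000A99 (r,user):
  lvl0: tbl 0x3A, slot 27 ⇒ 0x2A000 (P0/RW0/US0/PS0)
  → PAGE_NOT_PRESENT  (1 entries read)

Access #0 fault: NONE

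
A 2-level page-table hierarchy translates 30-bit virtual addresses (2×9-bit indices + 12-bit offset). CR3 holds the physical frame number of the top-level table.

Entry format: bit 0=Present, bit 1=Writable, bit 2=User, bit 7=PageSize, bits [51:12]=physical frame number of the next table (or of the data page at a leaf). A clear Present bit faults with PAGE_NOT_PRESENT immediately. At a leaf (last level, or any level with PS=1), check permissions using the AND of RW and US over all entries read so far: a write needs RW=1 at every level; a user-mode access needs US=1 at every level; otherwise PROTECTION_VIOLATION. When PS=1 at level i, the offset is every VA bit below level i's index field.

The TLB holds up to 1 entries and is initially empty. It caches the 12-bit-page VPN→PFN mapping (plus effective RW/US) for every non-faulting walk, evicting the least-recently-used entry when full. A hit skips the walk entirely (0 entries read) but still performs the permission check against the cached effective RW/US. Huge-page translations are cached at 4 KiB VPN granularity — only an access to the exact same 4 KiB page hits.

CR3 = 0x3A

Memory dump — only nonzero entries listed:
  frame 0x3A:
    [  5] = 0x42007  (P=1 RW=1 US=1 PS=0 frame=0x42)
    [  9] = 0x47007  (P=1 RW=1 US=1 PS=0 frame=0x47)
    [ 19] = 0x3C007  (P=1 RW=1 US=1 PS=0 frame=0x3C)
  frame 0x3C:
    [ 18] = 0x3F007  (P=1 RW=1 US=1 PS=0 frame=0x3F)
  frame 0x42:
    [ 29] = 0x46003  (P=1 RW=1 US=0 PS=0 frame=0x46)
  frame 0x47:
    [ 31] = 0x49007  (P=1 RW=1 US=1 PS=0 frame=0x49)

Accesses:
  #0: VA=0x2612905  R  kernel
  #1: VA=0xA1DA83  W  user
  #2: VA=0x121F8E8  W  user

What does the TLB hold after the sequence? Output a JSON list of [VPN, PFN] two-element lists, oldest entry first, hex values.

Per-access translation:
#0 VA=0x2612905 (r,kernel):
  L0: frame=0x3A idx=19 entry=0x3C007 [P=1 RW=1 US=1 PS=0]
  L1: frame=0x3C idx=18 entry=0x3F007 [P=1 RW=1 US=1 PS=0]
  ⇒ phys 0x3F905  [2 reads]
#1 VA=0xA1DA83 (w,user):
  L0: frame=0x3A idx=5 entry=0x42007 [P=1 RW=1 US=1 PS=0]
  L1: frame=0x42 idx=29 entry=0x46003 [P=1 RW=1 US=0 PS=0]
  → PROTECTION_VIOLATION  (2 entries read)
#2 VA=0x121F8E8 (w,user):
  L0: frame=0x3A idx=9 entry=0x47007 [P=1 RW=1 US=1 PS=0]
  L1: frame=0x47 idx=31 entry=0x49007 [P=1 RW=1 US=1 PS=0]
  ⇒ phys 0x498E8  [2 reads]

TLB: [["0x121F", "0x49"]]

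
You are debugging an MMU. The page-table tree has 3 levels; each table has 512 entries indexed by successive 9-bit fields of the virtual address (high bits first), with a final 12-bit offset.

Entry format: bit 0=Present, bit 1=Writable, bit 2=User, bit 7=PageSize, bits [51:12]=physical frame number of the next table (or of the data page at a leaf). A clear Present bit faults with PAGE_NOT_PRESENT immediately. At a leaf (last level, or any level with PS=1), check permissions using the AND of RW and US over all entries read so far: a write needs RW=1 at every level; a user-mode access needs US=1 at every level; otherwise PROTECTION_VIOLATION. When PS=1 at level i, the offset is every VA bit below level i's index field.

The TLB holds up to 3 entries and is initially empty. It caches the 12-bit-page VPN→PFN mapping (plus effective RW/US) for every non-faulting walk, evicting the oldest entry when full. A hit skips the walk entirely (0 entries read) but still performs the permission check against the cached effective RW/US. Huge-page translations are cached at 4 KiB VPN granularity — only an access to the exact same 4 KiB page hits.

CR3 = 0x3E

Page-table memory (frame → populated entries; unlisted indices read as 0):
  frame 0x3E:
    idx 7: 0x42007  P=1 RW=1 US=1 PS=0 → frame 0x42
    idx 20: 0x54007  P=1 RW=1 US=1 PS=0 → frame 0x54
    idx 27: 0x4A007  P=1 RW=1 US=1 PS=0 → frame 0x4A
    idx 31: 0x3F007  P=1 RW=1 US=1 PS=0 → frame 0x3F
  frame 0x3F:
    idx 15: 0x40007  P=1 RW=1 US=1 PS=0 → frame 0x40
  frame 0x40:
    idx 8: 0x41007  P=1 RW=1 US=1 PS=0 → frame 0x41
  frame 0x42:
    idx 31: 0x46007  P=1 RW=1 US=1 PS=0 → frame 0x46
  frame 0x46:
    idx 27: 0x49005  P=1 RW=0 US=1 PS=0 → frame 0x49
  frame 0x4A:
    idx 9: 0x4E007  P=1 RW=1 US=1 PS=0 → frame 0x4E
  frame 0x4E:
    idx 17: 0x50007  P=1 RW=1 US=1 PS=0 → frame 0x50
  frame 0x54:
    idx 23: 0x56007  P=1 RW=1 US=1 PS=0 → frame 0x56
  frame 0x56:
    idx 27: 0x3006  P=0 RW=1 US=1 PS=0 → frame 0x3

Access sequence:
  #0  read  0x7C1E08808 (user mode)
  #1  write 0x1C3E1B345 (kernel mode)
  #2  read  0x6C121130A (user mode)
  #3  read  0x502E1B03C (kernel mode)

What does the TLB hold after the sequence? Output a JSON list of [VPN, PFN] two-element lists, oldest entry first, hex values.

Walk each access:
#0 VA=0x7C1E08808 (r,user):
  [0] read 0x3E idx=31: raw=0x3F007 flags P=1 W=1 U=1 S=0
  [1] read 0x3F idx=15: raw=0x40007 flags P=1 W=1 U=1 S=0
  [2] read 0x40 idx=8: raw=0x41007 flags P=1 W=1 U=1 S=0
  → PA=0x41808  (3 entries read)
#1 VA=0x1C3E1B345 (w,kernel):
  [0] read 0x3E idx=7: raw=0x42007 flags P=1 W=1 U=1 S=0
  [1] read 0x42 idx=31: raw=0x46007 flags P=1 W=1 U=1 S=0
  [2] read 0x46 idx=27: raw=0x49005 flags P=1 W=0 U=1 S=0
  ✗ PROTECTION_VIOLATION  [3 reads]
#2 VA=0x6C121130A (r,user):
  [0] read 0x3E idx=27: raw=0x4A007 flags P=1 W=1 U=1 S=0
  [1] read 0x4A idx=9: raw=0x4E007 flags P=1 W=1 U=1 S=0
  [2] read 0x4E idx=17: raw=0x50007 flags P=1 W=1 U=1 S=0
  → PA=0x5030A  (3 entries read)
#3 VA=0x502E1B03C (r,kernel):
  [0] read 0x3E idx=20: raw=0x54007 flags P=1 W=1 U=1 S=0
  [1] read 0x54 idx=23: raw=0x56007 flags P=1 W=1 U=1 S=0
  [2] read 0x56 idx=27: raw=0x3006 flags P=0 W=1 U=1 S=0
  ✗ PAGE_NOT_PRESENT  [3 reads]

TLB: [["0x7C1E08", "0x41"], ["0x6C1211", "0x50"]]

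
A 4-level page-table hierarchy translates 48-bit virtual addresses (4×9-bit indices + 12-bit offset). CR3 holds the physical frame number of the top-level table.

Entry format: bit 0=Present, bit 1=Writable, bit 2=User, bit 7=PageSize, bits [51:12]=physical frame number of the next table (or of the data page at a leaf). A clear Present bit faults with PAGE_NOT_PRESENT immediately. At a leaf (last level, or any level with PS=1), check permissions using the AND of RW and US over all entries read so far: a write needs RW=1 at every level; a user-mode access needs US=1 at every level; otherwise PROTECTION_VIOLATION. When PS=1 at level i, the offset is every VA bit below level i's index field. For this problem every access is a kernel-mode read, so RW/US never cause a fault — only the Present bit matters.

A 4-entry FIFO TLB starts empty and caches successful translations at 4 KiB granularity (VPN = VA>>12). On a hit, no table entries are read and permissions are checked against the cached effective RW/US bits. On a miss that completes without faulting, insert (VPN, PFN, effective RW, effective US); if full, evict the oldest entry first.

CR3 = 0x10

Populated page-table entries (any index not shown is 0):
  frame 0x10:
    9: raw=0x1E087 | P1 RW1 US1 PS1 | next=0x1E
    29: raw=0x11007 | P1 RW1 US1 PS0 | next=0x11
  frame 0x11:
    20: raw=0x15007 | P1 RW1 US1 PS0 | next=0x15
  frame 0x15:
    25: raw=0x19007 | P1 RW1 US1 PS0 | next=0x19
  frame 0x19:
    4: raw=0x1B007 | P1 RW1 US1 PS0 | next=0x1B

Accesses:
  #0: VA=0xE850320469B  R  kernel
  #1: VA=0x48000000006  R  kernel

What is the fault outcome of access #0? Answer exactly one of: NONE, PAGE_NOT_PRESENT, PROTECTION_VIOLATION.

Trace:
#0 VA=0xE850320469B (r,kernel):
  L0 @0x10[29] → 0x11007  P=1,RW=1,US=1,PS=0
  L1 @0x11[20] → 0x15007  P=1,RW=1,US=1,PS=0
  L2 @0x15[25] → 0x19007  P=1,RW=1,US=1,PS=0
  L3 @0x19[4] → 0x1B007  P=1,RW=1,US=1,PS=0
  ✓ 0x1B69B  — 4 lookups
#1 VA=0x48000000006 (r,kernel):
  L0 @0x10[9] → 0x1E087  P=1,RW=1,US=1,PS=1
  ✓ 0x1E006 (huge @L0)  — 1 lookups

Access #0 fault: NONE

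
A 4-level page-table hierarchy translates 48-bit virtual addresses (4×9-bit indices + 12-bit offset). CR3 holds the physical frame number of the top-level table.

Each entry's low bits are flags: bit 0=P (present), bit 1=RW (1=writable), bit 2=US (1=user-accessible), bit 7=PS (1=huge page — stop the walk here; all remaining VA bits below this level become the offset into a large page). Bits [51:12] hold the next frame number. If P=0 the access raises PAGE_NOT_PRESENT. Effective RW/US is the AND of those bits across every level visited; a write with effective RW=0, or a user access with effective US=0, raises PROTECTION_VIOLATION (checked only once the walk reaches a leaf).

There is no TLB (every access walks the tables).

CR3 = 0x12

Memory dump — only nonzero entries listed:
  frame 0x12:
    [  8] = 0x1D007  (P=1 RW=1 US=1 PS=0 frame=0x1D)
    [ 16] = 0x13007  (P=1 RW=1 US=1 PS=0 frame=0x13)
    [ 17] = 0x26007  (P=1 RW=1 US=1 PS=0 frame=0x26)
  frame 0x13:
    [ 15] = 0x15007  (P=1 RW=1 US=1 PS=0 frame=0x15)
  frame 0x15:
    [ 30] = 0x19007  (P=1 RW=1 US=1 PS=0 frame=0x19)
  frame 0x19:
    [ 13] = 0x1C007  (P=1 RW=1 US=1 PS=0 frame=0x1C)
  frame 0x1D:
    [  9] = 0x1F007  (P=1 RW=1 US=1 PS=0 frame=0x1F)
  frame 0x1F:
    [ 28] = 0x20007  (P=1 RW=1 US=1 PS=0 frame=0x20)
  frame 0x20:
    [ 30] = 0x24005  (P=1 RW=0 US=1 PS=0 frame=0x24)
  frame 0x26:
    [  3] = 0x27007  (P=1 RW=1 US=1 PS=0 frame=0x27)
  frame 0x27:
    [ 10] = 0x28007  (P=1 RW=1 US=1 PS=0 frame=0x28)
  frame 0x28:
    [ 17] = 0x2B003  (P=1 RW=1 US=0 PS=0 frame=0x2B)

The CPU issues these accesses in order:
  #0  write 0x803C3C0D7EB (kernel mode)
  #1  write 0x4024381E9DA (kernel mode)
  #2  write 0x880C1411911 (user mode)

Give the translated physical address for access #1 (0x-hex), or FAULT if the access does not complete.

Walk each access:
#0 VA=0x803C3C0D7EB (w,kernel):
  L0 @0x12[16] → 0x13007  P=1,RW=1,US=1,PS=0
  L1 @0x13[15] → 0x15007  P=1,RW=1,US=1,PS=0
  L2 @0x15[30] → 0x19007  P=1,RW=1,US=1,PS=0
  L3 @0x19[13] → 0x1C007  P=1,RW=1,US=1,PS=0
  ✓ 0x1C7EB  — 4 lookups
#1 VA=0x4024381E9DA (w,kernel):
  L0 @0x12[8] → 0x1D007  P=1,RW=1,US=1,PS=0
  L1 @0x1D[9] → 0x1F007  P=1,RW=1,US=1,PS=0
  L2 @0x1F[28] → 0x20007  P=1,RW=1,US=1,PS=0
  L3 @0x20[30] → 0x24005  P=1,RW=0,US=1,PS=0
  ⇒ fault: PROTECTION_VIOLATION  — 4 lookups
#2 VA=0x880C1411911 (w,user):
  L0 @0x12[17] → 0x26007  P=1,RW=1,US=1,PS=0
  L1 @0x26[3] → 0x27007  P=1,RW=1,US=1,PS=0
  L2 @0x27[10] → 0x28007  P=1,RW=1,US=1,PS=0
  L3 @0x28[17] → 0x2B003  P=1,RW=1,US=0,PS=0
  ⇒ fault: PROTECTION_VIOLATION  — 4 lookups

Access #1 PA: FAULT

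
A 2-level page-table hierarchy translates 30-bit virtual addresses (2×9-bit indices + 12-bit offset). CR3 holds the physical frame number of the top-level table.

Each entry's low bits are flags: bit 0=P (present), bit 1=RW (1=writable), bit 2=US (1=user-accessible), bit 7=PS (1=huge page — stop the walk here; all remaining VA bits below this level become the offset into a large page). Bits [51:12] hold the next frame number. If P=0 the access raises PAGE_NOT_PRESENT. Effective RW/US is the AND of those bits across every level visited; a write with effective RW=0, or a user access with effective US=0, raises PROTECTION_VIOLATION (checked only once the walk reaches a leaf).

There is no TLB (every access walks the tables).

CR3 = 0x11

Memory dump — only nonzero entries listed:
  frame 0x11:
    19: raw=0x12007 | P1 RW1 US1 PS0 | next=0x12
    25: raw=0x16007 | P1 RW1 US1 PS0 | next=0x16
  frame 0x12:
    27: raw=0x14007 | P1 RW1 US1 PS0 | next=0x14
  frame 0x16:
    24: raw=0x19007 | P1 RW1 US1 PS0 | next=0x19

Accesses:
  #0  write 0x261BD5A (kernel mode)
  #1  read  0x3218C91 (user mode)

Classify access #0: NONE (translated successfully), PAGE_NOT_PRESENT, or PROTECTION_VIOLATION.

Per-access translation:
#0 VA=0x261BD5A (w,kernel):
  L0: frame=0x11 idx=19 entry=0x12007 [P=1 RW=1 US=1 PS=0]
  L1: frame=0x12 idx=27 entry=0x14007 [P=1 RW=1 US=1 PS=0]
  → PA=0x14D5A  (2 entries read)
#1 VA=0x3218C91 (r,user):
  L0: frame=0x11 idx=25 entry=0x16007 [P=1 RW=1 US=1 PS=0]
  L1: frame=0x16 idx=24 entry=0x19007 [P=1 RW=1 US=1 PS=0]
  → PA=0x19C91  (2 entries read)

Access #0 fault: NONE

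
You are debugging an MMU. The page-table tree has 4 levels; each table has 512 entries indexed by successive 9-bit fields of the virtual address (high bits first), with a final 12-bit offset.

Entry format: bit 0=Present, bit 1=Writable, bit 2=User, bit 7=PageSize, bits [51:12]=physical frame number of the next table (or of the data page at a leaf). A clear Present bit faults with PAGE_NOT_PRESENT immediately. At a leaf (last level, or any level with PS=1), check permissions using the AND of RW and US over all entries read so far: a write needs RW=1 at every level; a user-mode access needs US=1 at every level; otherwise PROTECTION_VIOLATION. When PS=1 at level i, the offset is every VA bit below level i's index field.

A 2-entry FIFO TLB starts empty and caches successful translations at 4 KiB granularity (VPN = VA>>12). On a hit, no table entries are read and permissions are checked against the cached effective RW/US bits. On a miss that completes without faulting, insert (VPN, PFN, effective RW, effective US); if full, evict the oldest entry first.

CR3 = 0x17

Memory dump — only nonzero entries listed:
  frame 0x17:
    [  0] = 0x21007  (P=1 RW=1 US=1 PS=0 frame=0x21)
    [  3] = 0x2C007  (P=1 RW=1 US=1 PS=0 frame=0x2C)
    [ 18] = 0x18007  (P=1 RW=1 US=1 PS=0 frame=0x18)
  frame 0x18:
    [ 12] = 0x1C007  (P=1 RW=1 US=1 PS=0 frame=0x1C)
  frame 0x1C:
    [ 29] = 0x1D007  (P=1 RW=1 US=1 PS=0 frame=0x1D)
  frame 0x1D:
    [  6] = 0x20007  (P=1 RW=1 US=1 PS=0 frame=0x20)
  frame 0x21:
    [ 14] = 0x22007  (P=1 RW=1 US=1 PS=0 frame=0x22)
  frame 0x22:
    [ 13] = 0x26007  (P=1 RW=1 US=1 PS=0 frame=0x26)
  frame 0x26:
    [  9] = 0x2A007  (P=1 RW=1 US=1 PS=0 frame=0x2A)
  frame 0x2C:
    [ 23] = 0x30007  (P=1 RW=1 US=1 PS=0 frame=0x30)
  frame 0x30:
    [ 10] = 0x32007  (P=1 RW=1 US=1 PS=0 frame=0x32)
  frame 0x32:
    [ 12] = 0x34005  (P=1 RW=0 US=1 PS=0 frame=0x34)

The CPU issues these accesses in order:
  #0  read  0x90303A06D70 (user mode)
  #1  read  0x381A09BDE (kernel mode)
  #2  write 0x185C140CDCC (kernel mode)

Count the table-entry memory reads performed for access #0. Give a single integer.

Walk each access:
#0 VA=0x90303A06D70 (r,user):
  L0: frame=0x17 idx=18 entry=0x18007 [P=1 RW=1 US=1 PS=0]
  L1: frame=0x18 idx=12 entry=0x1C007 [P=1 RW=1 US=1 PS=0]
  L2: frame=0x1C idx=29 entry=0x1D007 [P=1 RW=1 US=1 PS=0]
  L3: frame=0x1D idx=6 entry=0x20007 [P=1 RW=1 US=1 PS=0]
  → PA=0x20D70  (4 entries read)
#1 VA=0x381A09BDE (r,kernel):
  L0: frame=0x17 idx=0 entry=0x21007 [P=1 RW=1 US=1 PS=0]
  L1: frame=0x21 idx=14 entry=0x22007 [P=1 RW=1 US=1 PS=0]
  L2: frame=0x22 idx=13 entry=0x26007 [P=1 RW=1 US=1 PS=0]
  L3: frame=0x26 idx=9 entry=0x2A007 [P=1 RW=1 US=1 PS=0]
  → PA=0x2ABDE  (4 entries read)
#2 VA=0x185C140CDCC (w,kernel):
  L0: frame=0x17 idx=3 entry=0x2C007 [P=1 RW=1 US=1 PS=0]
  L1: frame=0x2C idx=23 entry=0x30007 [P=1 RW=1 US=1 PS=0]
  L2: frame=0x30 idx=10 entry=0x32007 [P=1 RW=1 US=1 PS=0]
  L3: frame=0x32 idx=12 entry=0x34005 [P=1 RW=0 US=1 PS=0]
  → PROTECTION_VIOLATION  (4 entries read)

Entries read for #0: 4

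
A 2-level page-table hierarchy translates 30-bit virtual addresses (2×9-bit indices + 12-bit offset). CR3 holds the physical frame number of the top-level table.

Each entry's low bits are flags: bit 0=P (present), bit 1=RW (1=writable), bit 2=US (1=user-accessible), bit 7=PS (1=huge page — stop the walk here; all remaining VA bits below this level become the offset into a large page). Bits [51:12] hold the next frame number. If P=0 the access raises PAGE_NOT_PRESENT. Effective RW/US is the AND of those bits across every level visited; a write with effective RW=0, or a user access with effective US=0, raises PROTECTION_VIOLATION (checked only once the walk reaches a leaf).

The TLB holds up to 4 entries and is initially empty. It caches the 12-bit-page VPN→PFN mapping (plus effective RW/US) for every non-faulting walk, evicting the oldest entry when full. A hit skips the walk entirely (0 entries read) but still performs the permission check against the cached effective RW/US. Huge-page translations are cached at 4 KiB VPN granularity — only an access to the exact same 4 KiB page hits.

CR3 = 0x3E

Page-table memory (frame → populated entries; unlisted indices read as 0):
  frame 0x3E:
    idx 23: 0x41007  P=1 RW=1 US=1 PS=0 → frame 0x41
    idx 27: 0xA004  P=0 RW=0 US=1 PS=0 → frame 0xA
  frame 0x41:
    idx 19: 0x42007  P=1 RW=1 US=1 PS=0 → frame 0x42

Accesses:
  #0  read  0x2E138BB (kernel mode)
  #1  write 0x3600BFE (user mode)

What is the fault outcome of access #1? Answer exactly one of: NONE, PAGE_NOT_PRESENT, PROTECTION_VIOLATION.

Per-access translation:
#0 VA=0x2E138BB (r,kernel):
  L0: frame=0x3E idx=23 entry=0x41007 [P=1 RW=1 US=1 PS=0]
  L1: frame=0x41 idx=19 entry=0x42007 [P=1 RW=1 US=1 PS=0]
  → PA=0x428BB  (2 entries read)
#1 VA=0x3600BFE (w,user):
  L0: frame=0x3E idx=27 entry=0xA004 [P=0 RW=0 US=1 PS=0]
  → PAGE_NOT_PRESENT  (1 entries read)

Access #1 fault: PAGE_NOT_PRESENT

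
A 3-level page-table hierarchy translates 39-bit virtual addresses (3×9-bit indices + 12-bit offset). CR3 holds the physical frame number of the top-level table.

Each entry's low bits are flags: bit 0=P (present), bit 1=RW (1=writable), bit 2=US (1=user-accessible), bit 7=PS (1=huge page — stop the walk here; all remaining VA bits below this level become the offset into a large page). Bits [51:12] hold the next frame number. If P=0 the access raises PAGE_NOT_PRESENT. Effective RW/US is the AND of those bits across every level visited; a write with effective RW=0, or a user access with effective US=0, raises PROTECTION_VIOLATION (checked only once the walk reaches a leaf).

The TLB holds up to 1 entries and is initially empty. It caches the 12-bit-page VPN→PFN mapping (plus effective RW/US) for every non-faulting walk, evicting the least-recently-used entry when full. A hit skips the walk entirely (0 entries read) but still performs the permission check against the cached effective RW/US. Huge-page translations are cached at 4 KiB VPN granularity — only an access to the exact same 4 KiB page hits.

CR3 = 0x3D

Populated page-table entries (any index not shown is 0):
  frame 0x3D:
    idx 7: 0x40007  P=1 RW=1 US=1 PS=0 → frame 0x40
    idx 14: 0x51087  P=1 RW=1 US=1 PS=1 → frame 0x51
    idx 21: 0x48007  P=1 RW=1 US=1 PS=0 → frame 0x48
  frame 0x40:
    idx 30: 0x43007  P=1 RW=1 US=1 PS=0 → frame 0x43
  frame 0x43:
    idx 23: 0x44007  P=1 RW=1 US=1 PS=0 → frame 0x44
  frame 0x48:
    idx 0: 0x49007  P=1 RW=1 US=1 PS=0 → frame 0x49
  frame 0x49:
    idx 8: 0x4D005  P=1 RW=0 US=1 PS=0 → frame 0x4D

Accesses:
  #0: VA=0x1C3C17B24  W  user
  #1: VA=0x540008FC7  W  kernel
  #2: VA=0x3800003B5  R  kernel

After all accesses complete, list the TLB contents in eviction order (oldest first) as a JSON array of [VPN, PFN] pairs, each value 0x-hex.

Trace:
#0 VA=0x1C3C17B24 (w,user):
  L0: frame=0x3D idx=7 entry=0x40007 [P=1 RW=1 US=1 PS=0]
  L1: frame=0x40 idx=30 entry=0x43007 [P=1 RW=1 US=1 PS=0]
  L2: frame=0x43 idx=23 entry=0x44007 [P=1 RW=1 US=1 PS=0]
  → PA=0x44B24  (3 entries read)
#1 VA=0x540008FC7 (w,kernel):
  L0: frame=0x3D idx=21 entry=0x48007 [P=1 RW=1 US=1 PS=0]
  L1: frame=0x48 idx=0 entry=0x49007 [P=1 RW=1 US=1 PS=0]
  L2: frame=0x49 idx=8 entry=0x4D005 [P=1 RW=0 US=1 PS=0]
  ⇒ fault: PROTECTION_VIOLATION  — 3 lookups
#2 VA=0x3800003B5 (r,kernel):
  L0: frame=0x3D idx=14 entry=0x51087 [P=1 RW=1 US=1 PS=1]
  → PA=0x513B5 (huge @L0)  (1 entries read)

TLB: [["0x380000", "0x51"]]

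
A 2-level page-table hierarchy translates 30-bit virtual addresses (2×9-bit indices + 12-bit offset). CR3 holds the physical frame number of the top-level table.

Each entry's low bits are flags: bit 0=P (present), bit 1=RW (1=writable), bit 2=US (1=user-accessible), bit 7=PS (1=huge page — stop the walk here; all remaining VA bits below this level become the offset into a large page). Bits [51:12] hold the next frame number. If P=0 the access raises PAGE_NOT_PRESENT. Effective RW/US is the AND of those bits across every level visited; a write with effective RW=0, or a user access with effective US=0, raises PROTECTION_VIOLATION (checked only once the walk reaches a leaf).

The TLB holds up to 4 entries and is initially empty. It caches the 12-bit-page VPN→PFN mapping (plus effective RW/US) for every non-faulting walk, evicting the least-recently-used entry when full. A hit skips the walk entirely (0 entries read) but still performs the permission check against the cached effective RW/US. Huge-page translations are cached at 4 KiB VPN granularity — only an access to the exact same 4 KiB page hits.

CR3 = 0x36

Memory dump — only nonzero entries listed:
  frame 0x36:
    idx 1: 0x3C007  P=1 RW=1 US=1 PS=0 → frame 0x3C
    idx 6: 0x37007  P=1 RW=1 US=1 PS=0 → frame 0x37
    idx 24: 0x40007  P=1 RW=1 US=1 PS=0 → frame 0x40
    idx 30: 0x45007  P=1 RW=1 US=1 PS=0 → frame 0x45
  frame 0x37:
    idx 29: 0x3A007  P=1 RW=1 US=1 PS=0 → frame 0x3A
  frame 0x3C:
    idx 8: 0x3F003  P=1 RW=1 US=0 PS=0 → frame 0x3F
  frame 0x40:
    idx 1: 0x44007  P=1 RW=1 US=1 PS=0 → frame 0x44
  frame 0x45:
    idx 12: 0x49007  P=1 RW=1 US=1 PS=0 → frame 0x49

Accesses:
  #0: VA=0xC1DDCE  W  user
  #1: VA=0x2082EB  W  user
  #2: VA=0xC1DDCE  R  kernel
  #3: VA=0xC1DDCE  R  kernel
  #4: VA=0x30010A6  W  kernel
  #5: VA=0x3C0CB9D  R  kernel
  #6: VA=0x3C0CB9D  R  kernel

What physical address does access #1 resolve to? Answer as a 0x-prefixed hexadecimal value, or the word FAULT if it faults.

Per-access translation:
#0 VA=0xC1DDCE (w,user):
  L0: frame=0x36 idx=6 entry=0x37007 [P=1 RW=1 US=1 PS=0]
  L1: frame=0x37 idx=29 entry=0x3A007 [P=1 RW=1 US=1 PS=0]
  ✓ 0x3ADCE  — 2 lookups
#1 VA=0x2082EB (w,user):
  L0: frame=0x36 idx=1 entry=0x3C007 [P=1 RW=1 US=1 PS=0]
  L1: frame=0x3C idx=8 entry=0x3F003 [P=1 RW=1 US=0 PS=0]
  ⇒ fault: PROTECTION_VIOLATION  — 2 lookups
#2 VA=0xC1DDCE (r,kernel):
  TLB hit vpn=0xC1D → PA=0x3ADCE
#3 VA=0xC1DDCE (r,kernel):
  TLB hit vpn=0xC1D → PA=0x3ADCE
#4 VA=0x30010A6 (w,kernel):
  L0: frame=0x36 idx=24 entry=0x40007 [P=1 RW=1 US=1 PS=0]
  L1: frame=0x40 idx=1 entry=0x44007 [P=1 RW=1 US=1 PS=0]
  ✓ 0x440A6  — 2 lookups
#5 VA=0x3C0CB9D (r,kernel):
  L0: frame=0x36 idx=30 entry=0x45007 [P=1 RW=1 US=1 PS=0]
  L1: frame=0x45 idx=12 entry=0x49007 [P=1 RW=1 US=1 PS=0]
  ✓ 0x49B9D  — 2 lookups
#6 VA=0x3C0CB9D (r,kernel):
  TLB hit vpn=0x3C0C → PA=0x49B9D

Access #1 PA: FAULT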